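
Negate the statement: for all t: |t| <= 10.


¬(for all x: φ) = there exists x: ¬φ, and ¬(there exists x: φ) = for all x: ¬φ.
Apply to the universal statement.

there exists t: NOT(|t| <= 10)


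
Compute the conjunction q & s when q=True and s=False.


Conjunction is true only when both operands are true.
Substitute: q=True, s=False.
True & False evaluates to False.

False


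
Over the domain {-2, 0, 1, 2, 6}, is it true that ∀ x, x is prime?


Evaluate the predicate on each element: -2:F, 0:F, 1:F, 2:T, 6:F.
Counterexample x = -2 fails the predicate.

F


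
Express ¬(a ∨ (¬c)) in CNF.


Step 1: Apply De Morgan: ¬(a ∨ (¬c)) = ¬a ∧ ¬(¬c).
Step 2: Eliminate any double negations (¬¬X = X).

(¬a) ∧ c


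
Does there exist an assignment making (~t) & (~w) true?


Search for a satisfying assignment over {t, w}.
Try t=False, w=False: the formula evaluates to True.
A satisfying assignment exists.

Satisfiable.


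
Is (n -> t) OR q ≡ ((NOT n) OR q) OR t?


Compare truth tables:
n | q | t | φ | ψ
-----------------
F | F | F | T | T
T | F | F | F | F
F | T | F | T | T
T | T | F | T | T
F | F | T | T | T
T | F | T | T | T
F | T | T | T | T
T | T | T | T | T
The columns φ and ψ agree on every row.

Yes, they are logically equivalent.


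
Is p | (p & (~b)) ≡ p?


Compare truth tables:
b | p | φ | ψ
-------------
False | False | False | False
True | False | False | False
False | True | True | True
True | True | True | True
The columns φ and ψ agree on every row.

Yes, they are logically equivalent.


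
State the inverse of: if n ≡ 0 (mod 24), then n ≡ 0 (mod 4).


The inverse of (P → Q) is (¬P → ¬Q). It is equivalent to the converse, not to the original.
Here P = 'n ≡ 0 (mod 24)' and Q = 'n ≡ 0 (mod 4)'.

If not (n ≡ 0 (mod 24)), then not (n ≡ 0 (mod 4)).


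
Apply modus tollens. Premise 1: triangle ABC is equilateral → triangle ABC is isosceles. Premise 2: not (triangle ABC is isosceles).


Modus tollens: from (P → Q) and ¬Q, infer ¬P.
Q = 'triangle ABC is isosceles' is denied; since P → Q, P must also fail.

Not (triangle ABC is equilateral).


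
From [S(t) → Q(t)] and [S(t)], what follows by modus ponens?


Modus ponens: from (P → Q) and P, infer Q.
P = 'S(t)' is asserted, and P → Q holds, so Q follows.

Q(t).


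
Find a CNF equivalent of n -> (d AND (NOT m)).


Step 1: Rewrite n → (d ∧ (¬m)) as ¬n ∨ (d ∧ (¬m)).
Step 2: Distribute ∨ over ∧.

((NOT n) OR d) AND ((NOT n) OR (NOT m))


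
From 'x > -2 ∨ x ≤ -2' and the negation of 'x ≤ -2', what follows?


Disjunctive syllogism: from (P ∨ Q) and ¬P, infer Q.
One disjunct, 'x ≤ -2', is ruled out; the other must hold.

x > -2


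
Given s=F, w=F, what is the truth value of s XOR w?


Exclusive or is true when exactly one operand is true.
Substitute: s=F, w=F.
F XOR F evaluates to F.

F


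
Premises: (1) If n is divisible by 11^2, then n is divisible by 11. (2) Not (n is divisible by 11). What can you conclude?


Modus tollens: from (P → Q) and ¬Q, infer ¬P.
Q = 'n is divisible by 11' is denied; since P → Q, P must also fail.

Not (n is divisible by 11^2).


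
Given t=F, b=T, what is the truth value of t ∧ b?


Conjunction is true only when both operands are true.
Substitute: t=F, b=T.
F ∧ T evaluates to F.

F


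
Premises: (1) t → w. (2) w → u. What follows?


Hypothetical syllogism: from (P → Q) and (Q → R), infer (P → R).
Chain the two implications through the shared middle term 'w'.

t → u


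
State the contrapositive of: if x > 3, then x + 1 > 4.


The contrapositive of (P → Q) is (¬Q → ¬P); it is logically equivalent to the original.
Here P = 'x > 3' and Q = 'x + 1 > 4'.

If not (x + 1 > 4), then not (x > 3).


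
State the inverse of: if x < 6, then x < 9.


The inverse of (P → Q) is (¬P → ¬Q). It is equivalent to the converse, not to the original.
Here P = 'x < 6' and Q = 'x < 9'.

If not (x < 6), then not (x < 9).


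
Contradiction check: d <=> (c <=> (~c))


Truth table over {c, d}:
c | d | φ
---------
False | False | True
True | False | True
False | True | False
True | True | False
Satisfying assignment at row 1: c=False, d=False gives True.

No, it is not a contradiction.


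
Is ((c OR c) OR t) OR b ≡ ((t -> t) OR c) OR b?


Compare truth tables:
b | c | t | φ | ψ
-----------------
F | F | F | F | T
T | F | F | T | T
F | T | F | T | T
T | T | F | T | T
F | F | T | T | T
T | F | T | T | T
F | T | T | T | T
T | T | T | T | T
They differ at row 1 (b=F, c=F, t=F): φ=F but ψ=T.

No, they are not logically equivalent.


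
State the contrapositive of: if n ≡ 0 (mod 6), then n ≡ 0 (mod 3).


The contrapositive of (P → Q) is (¬Q → ¬P); it is logically equivalent to the original.
Here P = 'n ≡ 0 (mod 6)' and Q = 'n ≡ 0 (mod 3)'.

If not (n ≡ 0 (mod 3)), then not (n ≡ 0 (mod 6)).


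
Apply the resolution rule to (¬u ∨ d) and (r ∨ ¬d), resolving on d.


The clauses contain complementary literals d and ¬d.
Resolution eliminates this pair and disjoins the remaining literals (merging duplicates).

(¬u ∨ r)


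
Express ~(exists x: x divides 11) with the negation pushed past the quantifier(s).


¬(forall x: φ) = exists x: ¬φ, and ¬(exists x: φ) = forall x: ¬φ.
Apply to the existential statement.

forall x: ~(x divides 11)


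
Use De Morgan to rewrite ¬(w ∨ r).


De Morgan: the negation of a disjunction is the conjunction of the negations.
Distribute ¬ across ∨, flipping it to ∧, and negate each literal.

(¬w) ∧ (¬r)


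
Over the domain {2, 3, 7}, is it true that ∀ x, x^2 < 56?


Evaluate the predicate on each element: 2:T, 3:T, 7:T.
Every element satisfies the predicate.

T


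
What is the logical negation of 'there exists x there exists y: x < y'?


Negation flips each quantifier (∀↔∃) and negates the inner predicate.
¬(there exists x there exists y: φ) = for all x for all y: ¬φ.

for all x for all y: NOT(x < y)


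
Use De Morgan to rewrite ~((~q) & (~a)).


De Morgan: the negation of a conjunction is the disjunction of the negations.
Distribute ~ across &, flipping it to |, and negate each literal.

q | a


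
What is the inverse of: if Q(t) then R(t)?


The inverse of (P → Q) is (¬P → ¬Q). It is equivalent to the converse, not to the original.
Here P = 'Q(t)' and Q = 'R(t)'.

If not (Q(t)), then not (R(t)).


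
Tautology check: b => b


Build the truth table over {b}:
b | φ
-----
False | True
True | True
Every row evaluates to true.

Yes, it is a tautology.


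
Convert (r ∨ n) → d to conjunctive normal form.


Step 1: Rewrite as ¬(r ∨ n) ∨ d = (¬r ∧ ¬n) ∨ d.
Step 2: Distribute ∨ over ∧.

((¬r) ∨ d) ∧ ((¬n) ∨ d)


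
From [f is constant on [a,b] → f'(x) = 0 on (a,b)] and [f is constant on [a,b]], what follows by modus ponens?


Modus ponens: from (P → Q) and P, infer Q.
P = 'f is constant on [a,b]' is asserted, and P → Q holds, so Q follows.

f'(x) = 0 on (a,b).


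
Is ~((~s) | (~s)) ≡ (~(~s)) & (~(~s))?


Compare truth tables:
s | φ | ψ
---------
False | False | False
True | True | True
The columns φ and ψ agree on every row.

Yes, they are logically equivalent.


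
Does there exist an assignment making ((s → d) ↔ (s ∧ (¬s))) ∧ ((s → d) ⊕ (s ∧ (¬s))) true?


Check all 4 assignments over {d, s}:
d | s | φ
---------
F | F | F
T | F | F
F | T | F
T | T | F
No assignment makes the formula true.

Unsatisfiable.


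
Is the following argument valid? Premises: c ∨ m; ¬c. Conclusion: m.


This matches the form of disjunctive syllogism: the conclusion follows in every model of the premises.

Valid.


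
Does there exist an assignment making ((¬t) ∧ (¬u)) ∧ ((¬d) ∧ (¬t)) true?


Search for a satisfying assignment over {d, t, u}.
Try d=F, t=F, u=F: the formula evaluates to T.
A satisfying assignment exists.

Satisfiable.


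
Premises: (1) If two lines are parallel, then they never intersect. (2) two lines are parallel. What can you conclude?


Modus ponens: from (P → Q) and P, infer Q.
P = 'two lines are parallel' is asserted, and P → Q holds, so Q follows.

they never intersect.


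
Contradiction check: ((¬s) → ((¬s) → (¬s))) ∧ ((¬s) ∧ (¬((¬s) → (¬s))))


Truth table over {s}:
s | φ
-----
F | F
T | F
Every row is false.

Yes, it is a contradiction.


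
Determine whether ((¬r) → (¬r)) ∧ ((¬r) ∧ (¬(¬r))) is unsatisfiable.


Truth table over {r}:
r | φ
-----
F | F
T | F
Every row is false.

Yes, it is a contradiction.


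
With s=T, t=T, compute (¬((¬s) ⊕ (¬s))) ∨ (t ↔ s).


Substitute s=T, t=T:
¬s = F
¬s = F
(¬s) ⊕ (¬s) = F ⊕ F = F
¬((¬s) ⊕ (¬s)) = T
t ↔ s = T ↔ T = T
(¬((¬s) ⊕ (¬s))) ∨ (t ↔ s) = T ∨ T = T

T


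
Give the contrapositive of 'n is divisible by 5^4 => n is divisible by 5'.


The contrapositive of (P → Q) is (¬Q → ¬P); it is logically equivalent to the original.
Here P = 'n is divisible by 5^4' and Q = 'n is divisible by 5'.

If not (n is divisible by 5), then not (n is divisible by 5^4).


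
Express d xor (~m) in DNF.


Step 1: d ⊕ (¬m) is true exactly when they disagree: (d ∧ ¬(¬m)) ∨ (¬d ∧ (¬m)).
Step 2: Eliminate any double negations (¬¬X = X).

(d & m) | ((~d) & (~m))


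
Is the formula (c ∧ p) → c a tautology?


Build the truth table over {c, p}:
c | p | φ
---------
F | F | T
T | F | T
F | T | T
T | T | T
Every row evaluates to true.

Yes, it is a tautology.


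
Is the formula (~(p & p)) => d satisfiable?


Search for a satisfying assignment over {d, p}.
Try d=True, p=False: the formula evaluates to True.
A satisfying assignment exists.

Satisfiable.


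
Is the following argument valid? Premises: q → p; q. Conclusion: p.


This matches the form of modus ponens: the conclusion follows in every model of the premises.

Valid.


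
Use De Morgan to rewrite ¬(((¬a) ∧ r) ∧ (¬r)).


De Morgan: the negation of a conjunction is the disjunction of the negations.
Distribute ¬ across ∧, flipping it to ∨, and negate each literal.

(a ∨ (¬r)) ∨ r


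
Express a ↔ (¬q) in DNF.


Step 1: a ↔ (¬q) is true exactly when both agree: (a ∧ (¬q)) ∨ (¬a ∧ ¬(¬q)).
Step 2: Eliminate any double negations (¬¬X = X).

(a ∧ (¬q)) ∨ ((¬a) ∧ q)


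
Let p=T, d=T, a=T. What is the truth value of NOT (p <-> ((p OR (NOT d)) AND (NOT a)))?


Substitute p=T, d=T, a=T:
NOT d = F
p OR (NOT d) = T OR F = T
NOT a = F
(p OR (NOT d)) AND (NOT a) = T AND F = F
p <-> ((p OR (NOT d)) AND (NOT a)) = T <-> F = F
NOT (p <-> ((p OR (NOT d)) AND (NOT a))) = T

T


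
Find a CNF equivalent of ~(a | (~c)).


Step 1: Apply De Morgan: ¬(a ∨ (¬c)) = ¬a ∧ ¬(¬c).
Step 2: Eliminate any double negations (¬¬X = X).

(~a) & c


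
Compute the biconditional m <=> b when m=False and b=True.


Biconditional is true when both operands have the same truth value.
Substitute: m=False, b=True.
False <=> True evaluates to False.

False


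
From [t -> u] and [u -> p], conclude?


Hypothetical syllogism: from (P → Q) and (Q → R), infer (P → R).
Chain the two implications through the shared middle term 'u'.

t -> p


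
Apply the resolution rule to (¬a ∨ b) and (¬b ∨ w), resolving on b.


The clauses contain complementary literals b and ¬b.
Resolution eliminates this pair and disjoins the remaining literals (merging duplicates).

(¬a ∨ w)


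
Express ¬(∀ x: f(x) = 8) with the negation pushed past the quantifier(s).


¬(∀ x: φ) = ∃ x: ¬φ, and ¬(∃ x: φ) = ∀ x: ¬φ.
Apply to the universal statement.

∃ x: ¬(f(x) = 8)


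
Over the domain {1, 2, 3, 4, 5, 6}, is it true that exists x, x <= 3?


Evaluate the predicate on each element: 1:True, 2:True, 3:True, 4:False, 5:False, 6:False.
Witness x = 1 satisfies the predicate.

True


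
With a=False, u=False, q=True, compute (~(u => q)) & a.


Substitute a=False, u=False, q=True:
u => q = False => True = True
~(u => q) = False
(~(u => q)) & a = False & False = False

False


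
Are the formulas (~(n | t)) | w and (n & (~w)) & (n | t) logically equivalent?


Compare truth tables:
n | t | w | φ | ψ
-----------------
False | False | False | True | False
True | False | False | False | True
False | True | False | False | False
True | True | False | False | True
False | False | True | True | False
True | False | True | True | False
False | True | True | True | False
True | True | True | True | False
They differ at row 1 (n=False, t=False, w=False): φ=True but ψ=False.

No, they are not logically equivalent.


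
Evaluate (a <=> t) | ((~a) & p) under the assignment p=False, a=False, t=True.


Substitute p=False, a=False, t=True:
a <=> t = False <=> True = False
~a = True
(~a) & p = True & False = False
(a <=> t) | ((~a) & p) = False | False = False

False


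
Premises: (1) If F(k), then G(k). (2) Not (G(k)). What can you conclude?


Modus tollens: from (P → Q) and ¬Q, infer ¬P.
Q = 'G(k)' is denied; since P → Q, P must also fail.

Not (F(k)).


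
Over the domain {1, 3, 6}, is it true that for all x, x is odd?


Evaluate the predicate on each element: 1:T, 3:T, 6:F.
Counterexample x = 6 fails the predicate.

F


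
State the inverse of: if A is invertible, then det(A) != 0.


The inverse of (P → Q) is (¬P → ¬Q). It is equivalent to the converse, not to the original.
Here P = 'A is invertible' and Q = 'det(A) != 0'.

If not (A is invertible), then not (det(A) != 0).


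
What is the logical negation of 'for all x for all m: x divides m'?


Negation flips each quantifier (∀↔∃) and negates the inner predicate.
¬(for all x for all m: φ) = there exists x there exists m: ¬φ.

there exists x there exists m: NOT(x divides m)


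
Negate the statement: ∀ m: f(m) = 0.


¬(∀ x: φ) = ∃ x: ¬φ, and ¬(∃ x: φ) = ∀ x: ¬φ.
Apply to the universal statement.

∃ m: ¬(f(m) = 0)


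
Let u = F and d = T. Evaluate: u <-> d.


Biconditional is true when both operands have the same truth value.
Substitute: u=F, d=T.
F <-> T evaluates to F.

F


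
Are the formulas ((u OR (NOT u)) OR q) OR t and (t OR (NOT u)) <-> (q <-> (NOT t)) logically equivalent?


Compare truth tables:
q | t | u | φ | ψ
-----------------
F | F | F | T | F
T | F | F | T | T
F | T | F | T | T
T | T | F | T | F
F | F | T | T | T
T | F | T | T | F
F | T | T | T | T
T | T | T | T | F
They differ at row 1 (q=F, t=F, u=F): φ=T but ψ=F.

No, they are not logically equivalent.


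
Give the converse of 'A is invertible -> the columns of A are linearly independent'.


The converse of (P → Q) is (Q → P). It is not in general equivalent to the original.
Here P = 'A is invertible' and Q = 'the columns of A are linearly independent'.

If the columns of A are linearly independent, then A is invertible.


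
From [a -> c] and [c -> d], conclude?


Hypothetical syllogism: from (P → Q) and (Q → R), infer (P → R).
Chain the two implications through the shared middle term 'c'.

a -> d


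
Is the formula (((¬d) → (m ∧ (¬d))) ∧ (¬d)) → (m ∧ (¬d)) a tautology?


Build the truth table over {d, m}:
d | m | φ
---------
F | F | T
T | F | T
F | T | T
T | T | T
Every row evaluates to true.

Yes, it is a tautology.


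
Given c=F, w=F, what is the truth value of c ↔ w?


Biconditional is true when both operands have the same truth value.
Substitute: c=F, w=F.
F ↔ F evaluates to T.

T


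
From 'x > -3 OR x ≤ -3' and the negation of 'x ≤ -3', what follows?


Disjunctive syllogism: from (P ∨ Q) and ¬P, infer Q.
One disjunct, 'x ≤ -3', is ruled out; the other must hold.

x > -3


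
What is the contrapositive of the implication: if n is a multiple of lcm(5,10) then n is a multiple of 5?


The contrapositive of (P → Q) is (¬Q → ¬P); it is logically equivalent to the original.
Here P = 'n is a multiple of lcm(5,10)' and Q = 'n is a multiple of 5'.

If not (n is a multiple of 5), then not (n is a multiple of lcm(5,10)).


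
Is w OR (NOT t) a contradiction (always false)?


Truth table over {t, w}:
t | w | φ
---------
F | F | T
T | F | F
F | T | T
T | T | T
Satisfying assignment at row 1: t=F, w=F gives T.

No, it is not a contradiction.


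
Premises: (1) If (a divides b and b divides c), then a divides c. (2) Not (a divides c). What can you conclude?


Modus tollens: from (P → Q) and ¬Q, infer ¬P.
Q = 'a divides c' is denied; since P → Q, P must also fail.

Not ((a divides b and b divides c)).


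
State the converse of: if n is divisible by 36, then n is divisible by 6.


The converse of (P → Q) is (Q → P). It is not in general equivalent to the original.
Here P = 'n is divisible by 36' and Q = 'n is divisible by 6'.

If n is divisible by 6, then n is divisible by 36.


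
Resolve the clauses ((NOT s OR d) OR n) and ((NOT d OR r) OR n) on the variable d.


The clauses contain complementary literals d and NOTd.
Resolution eliminates this pair and disjoins the remaining literals (merging duplicates).

((NOT s OR n) OR r)


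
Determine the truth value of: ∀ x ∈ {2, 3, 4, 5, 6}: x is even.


Evaluate the predicate on each element: 2:T, 3:F, 4:T, 5:F, 6:T.
Counterexample x = 3 fails the predicate.

F


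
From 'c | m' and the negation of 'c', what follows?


Disjunctive syllogism: from (P ∨ Q) and ¬P, infer Q.
One disjunct, 'c', is ruled out; the other must hold.

m


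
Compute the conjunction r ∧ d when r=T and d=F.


Conjunction is true only when both operands are true.
Substitute: r=T, d=F.
T ∧ F evaluates to F.

F


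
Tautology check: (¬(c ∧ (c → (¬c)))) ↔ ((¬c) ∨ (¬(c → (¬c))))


Build the truth table over {c}:
c | φ
-----
F | T
T | T
Every row evaluates to true.

Yes, it is a tautology.


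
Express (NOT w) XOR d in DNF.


Step 1: (¬w) ⊕ d is true exactly when they disagree: ((¬w) ∧ ¬d) ∨ (¬(¬w) ∧ d).
Step 2: Eliminate any double negations (¬¬X = X).

((NOT w) AND (NOT d)) OR (w AND d)


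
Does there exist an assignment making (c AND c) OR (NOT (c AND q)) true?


Search for a satisfying assignment over {c, q}.
Try c=F, q=F: the formula evaluates to T.
A satisfying assignment exists.

Satisfiable.


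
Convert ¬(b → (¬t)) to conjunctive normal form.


Step 1: Rewrite b → (¬t) as ¬b ∨ (¬t).
Step 2: Negate: ¬(¬b ∨ (¬t)) = b ∧ ¬(¬t) (De Morgan + double negation).
Step 3: Eliminate any double negations (¬¬X = X).

b ∧ t


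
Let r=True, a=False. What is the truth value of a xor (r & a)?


Substitute r=True, a=False:
r & a = True & False = False
a xor (r & a) = False xor False = False

False


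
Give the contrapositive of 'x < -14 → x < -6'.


The contrapositive of (P → Q) is (¬Q → ¬P); it is logically equivalent to the original.
Here P = 'x < -14' and Q = 'x < -6'.

If not (x < -6), then not (x < -14).


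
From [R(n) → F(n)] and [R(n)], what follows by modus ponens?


Modus ponens: from (P → Q) and P, infer Q.
P = 'R(n)' is asserted, and P → Q holds, so Q follows.

F(n).


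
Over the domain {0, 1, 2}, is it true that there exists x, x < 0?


Evaluate the predicate on each element: 0:F, 1:F, 2:F.
No element satisfies the predicate.

F


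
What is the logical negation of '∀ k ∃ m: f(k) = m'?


Negation flips each quantifier (∀↔∃) and negates the inner predicate.
¬(∀ k ∃ m: φ) = ∃ k ∀ m: ¬φ.

∃ k ∀ m: ¬(f(k) = m)


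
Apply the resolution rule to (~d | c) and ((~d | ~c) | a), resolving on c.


The clauses contain complementary literals c and ~c.
Resolution eliminates this pair and disjoins the remaining literals (merging duplicates).

(~d | a)


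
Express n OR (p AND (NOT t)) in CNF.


Step 1: Distribute ∨ over ∧: n ∨ (p ∧ (¬t)) = (n ∨ p) ∧ (n ∨ (¬t)).

(n OR p) AND (n OR (NOT t))


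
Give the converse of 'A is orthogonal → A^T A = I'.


The converse of (P → Q) is (Q → P). It is not in general equivalent to the original.
Here P = 'A is orthogonal' and Q = 'A^T A = I'.

If A^T A = I, then A is orthogonal.


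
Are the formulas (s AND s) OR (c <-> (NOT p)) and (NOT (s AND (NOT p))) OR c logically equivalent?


Compare truth tables:
c | p | s | φ | ψ
-----------------
F | F | F | F | T
T | F | F | T | T
F | T | F | T | T
T | T | F | F | T
F | F | T | T | F
T | F | T | T | T
F | T | T | T | T
T | T | T | T | T
They differ at row 1 (c=F, p=F, s=F): φ=F but ψ=T.

No, they are not logically equivalent.


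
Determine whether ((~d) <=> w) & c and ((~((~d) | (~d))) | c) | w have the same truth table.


Compare truth tables:
c | d | w | φ | ψ
-----------------
False | False | False | False | False
True | False | False | False | True
False | True | False | False | True
True | True | False | True | True
False | False | True | False | True
True | False | True | True | True
False | True | True | False | True
True | True | True | False | True
They differ at row 2 (c=True, d=False, w=False): φ=False but ψ=True.

No, they are not logically equivalent.


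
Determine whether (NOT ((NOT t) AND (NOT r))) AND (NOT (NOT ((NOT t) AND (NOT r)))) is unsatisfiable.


Truth table over {r, t}:
r | t | φ
---------
F | F | F
T | F | F
F | T | F
T | T | F
Every row is false.

Yes, it is a contradiction.


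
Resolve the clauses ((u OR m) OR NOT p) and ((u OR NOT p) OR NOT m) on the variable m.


The clauses contain complementary literals m and NOTm.
Resolution eliminates this pair and disjoins the remaining literals (merging duplicates).

(NOT p OR u)


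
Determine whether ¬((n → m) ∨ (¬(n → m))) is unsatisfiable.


Truth table over {m, n}:
m | n | φ
---------
F | F | F
T | F | F
F | T | F
T | T | F
Every row is false.

Yes, it is a contradiction.


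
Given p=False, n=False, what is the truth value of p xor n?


Exclusive or is true when exactly one operand is true.
Substitute: p=False, n=False.
False xor False evaluates to False.

False


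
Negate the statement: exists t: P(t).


¬(forall x: φ) = exists x: ¬φ, and ¬(exists x: φ) = forall x: ¬φ.
Apply to the existential statement.

forall t: ~(P(t))


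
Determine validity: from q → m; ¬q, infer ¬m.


This is denying the antecedent (fallacy). There exist truth assignments where the premises are all true but the conclusion is false.

Invalid.


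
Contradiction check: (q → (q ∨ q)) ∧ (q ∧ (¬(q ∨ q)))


Truth table over {q}:
q | φ
-----
F | F
T | F
Every row is false.

Yes, it is a contradiction.


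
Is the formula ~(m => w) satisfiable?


Search for a satisfying assignment over {m, w}.
Try m=True, w=False: the formula evaluates to True.
A satisfying assignment exists.

Satisfiable.


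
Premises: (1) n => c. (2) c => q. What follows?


Hypothetical syllogism: from (P → Q) and (Q → R), infer (P → R).
Chain the two implications through the shared middle term 'c'.

n => q


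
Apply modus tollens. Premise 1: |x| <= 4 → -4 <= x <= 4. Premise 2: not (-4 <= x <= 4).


Modus tollens: from (P → Q) and ¬Q, infer ¬P.
Q = '-4 <= x <= 4' is denied; since P → Q, P must also fail.

Not (|x| <= 4).


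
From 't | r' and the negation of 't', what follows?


Disjunctive syllogism: from (P ∨ Q) and ¬P, infer Q.
One disjunct, 't', is ruled out; the other must hold.

r


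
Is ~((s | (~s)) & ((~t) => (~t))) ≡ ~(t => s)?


Compare truth tables:
s | t | φ | ψ
-------------
False | False | False | False
True | False | False | False
False | True | False | True
True | True | False | False
They differ at row 3 (s=False, t=True): φ=False but ψ=True.

No, they are not logically equivalent.


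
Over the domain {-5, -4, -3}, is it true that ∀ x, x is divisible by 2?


Evaluate the predicate on each element: -5:F, -4:T, -3:F.
Counterexample x = -5 fails the predicate.

F


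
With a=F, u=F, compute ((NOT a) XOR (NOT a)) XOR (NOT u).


Substitute a=F, u=F:
NOT a = T
NOT a = T
(NOT a) XOR (NOT a) = T XOR T = F
NOT u = T
((NOT a) XOR (NOT a)) XOR (NOT u) = F XOR T = T

T


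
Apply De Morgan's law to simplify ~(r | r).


De Morgan: the negation of a disjunction is the conjunction of the negations.
Distribute ~ across |, flipping it to &, and negate each literal.

(~r) & (~r)


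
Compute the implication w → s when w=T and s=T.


Implication is false only when antecedent is true and consequent is false.
Substitute: w=T, s=T.
T → T evaluates to T.

T


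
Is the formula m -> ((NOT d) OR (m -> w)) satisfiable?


Search for a satisfying assignment over {d, m, w}.
Try d=F, m=F, w=F: the formula evaluates to T.
A satisfying assignment exists.

Satisfiable.


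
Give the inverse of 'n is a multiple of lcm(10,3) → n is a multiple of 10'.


The inverse of (P → Q) is (¬P → ¬Q). It is equivalent to the converse, not to the original.
Here P = 'n is a multiple of lcm(10,3)' and Q = 'n is a multiple of 10'.

If not (n is a multiple of lcm(10,3)), then not (n is a multiple of 10).


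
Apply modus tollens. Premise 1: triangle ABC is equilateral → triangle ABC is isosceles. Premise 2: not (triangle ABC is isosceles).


Modus tollens: from (P → Q) and ¬Q, infer ¬P.
Q = 'triangle ABC is isosceles' is denied; since P → Q, P must also fail.

Not (triangle ABC is equilateral).


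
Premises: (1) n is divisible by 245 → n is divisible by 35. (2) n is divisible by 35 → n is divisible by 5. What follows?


Hypothetical syllogism: from (P → Q) and (Q → R), infer (P → R).
Chain the two implications through the shared middle term 'n is divisible by 35'.

n is divisible by 245 → n is divisible by 5


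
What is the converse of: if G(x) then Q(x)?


The converse of (P → Q) is (Q → P). It is not in general equivalent to the original.
Here P = 'G(x)' and Q = 'Q(x)'.

If Q(x), then G(x).


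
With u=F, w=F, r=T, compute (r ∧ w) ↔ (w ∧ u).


Substitute u=F, w=F, r=T:
r ∧ w = T ∧ F = F
w ∧ u = F ∧ F = F
(r ∧ w) ↔ (w ∧ u) = F ↔ F = T

T


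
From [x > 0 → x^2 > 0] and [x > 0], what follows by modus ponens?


Modus ponens: from (P → Q) and P, infer Q.
P = 'x > 0' is asserted, and P → Q holds, so Q follows.

x^2 > 0.


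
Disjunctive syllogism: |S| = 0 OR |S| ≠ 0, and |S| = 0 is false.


Disjunctive syllogism: from (P ∨ Q) and ¬P, infer Q.
One disjunct, '|S| = 0', is ruled out; the other must hold.

|S| ≠ 0


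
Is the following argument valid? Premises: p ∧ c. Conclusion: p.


This matches the form of conjunction elimination: the conclusion follows in every model of the premises.

Valid.


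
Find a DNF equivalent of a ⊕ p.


Step 1: a ⊕ p is true exactly when they disagree: (a ∧ ¬p) ∨ (¬a ∧ p).

(a ∧ (¬p)) ∨ ((¬a) ∧ p)


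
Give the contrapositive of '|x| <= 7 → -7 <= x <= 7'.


The contrapositive of (P → Q) is (¬Q → ¬P); it is logically equivalent to the original.
Here P = '|x| <= 7' and Q = '-7 <= x <= 7'.

If not (-7 <= x <= 7), then not (|x| <= 7).


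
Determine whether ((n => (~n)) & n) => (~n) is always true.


Build the truth table over {n}:
n | φ
-----
False | True
True | True
Every row evaluates to true.

Yes, it is a tautology.


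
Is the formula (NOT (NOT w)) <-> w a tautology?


Build the truth table over {w}:
w | φ
-----
F | T
T | T
Every row evaluates to true.

Yes, it is a tautology.


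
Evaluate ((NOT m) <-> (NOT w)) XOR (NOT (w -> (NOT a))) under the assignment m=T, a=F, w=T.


Substitute m=T, a=F, w=T:
NOT m = F
NOT w = F
(NOT m) <-> (NOT w) = F <-> F = T
NOT a = T
w -> (NOT a) = T -> T = T
NOT (w -> (NOT a)) = F
((NOT m) <-> (NOT w)) XOR (NOT (w -> (NOT a))) = T XOR F = T

T


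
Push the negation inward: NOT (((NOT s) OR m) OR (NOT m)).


De Morgan: the negation of a disjunction is the conjunction of the negations.
Distribute NOT across OR, flipping it to AND, and negate each literal.

(s AND (NOT m)) AND m


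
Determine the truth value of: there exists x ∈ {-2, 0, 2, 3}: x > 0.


Evaluate the predicate on each element: -2:F, 0:F, 2:T, 3:T.
Witness x = 2 satisfies the predicate.

T


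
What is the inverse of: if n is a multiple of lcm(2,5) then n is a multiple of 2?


The inverse of (P → Q) is (¬P → ¬Q). It is equivalent to the converse, not to the original.
Here P = 'n is a multiple of lcm(2,5)' and Q = 'n is a multiple of 2'.

If not (n is a multiple of lcm(2,5)), then not (n is a multiple of 2).


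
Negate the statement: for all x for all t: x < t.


Negation flips each quantifier (∀↔∃) and negates the inner predicate.
¬(for all x for all t: φ) = there exists x there exists t: ¬φ.

there exists x there exists t: NOT(x < t)


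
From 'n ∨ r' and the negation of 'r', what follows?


Disjunctive syllogism: from (P ∨ Q) and ¬P, infer Q.
One disjunct, 'r', is ruled out; the other must hold.

n


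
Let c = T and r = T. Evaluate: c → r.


Implication is false only when antecedent is true and consequent is false.
Substitute: c=T, r=T.
T → T evaluates to T.

T


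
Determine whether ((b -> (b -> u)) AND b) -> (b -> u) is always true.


Build the truth table over {b, u}:
b | u | φ
---------
F | F | T
T | F | T
F | T | T
T | T | T
Every row evaluates to true.

Yes, it is a tautology.


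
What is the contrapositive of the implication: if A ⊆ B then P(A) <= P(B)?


The contrapositive of (P → Q) is (¬Q → ¬P); it is logically equivalent to the original.
Here P = 'A ⊆ B' and Q = 'P(A) <= P(B)'.

If not (P(A) <= P(B)), then not (A ⊆ B).


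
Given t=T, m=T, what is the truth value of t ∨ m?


Disjunction is false only when both operands are false.
Substitute: t=T, m=T.
T ∨ T evaluates to T.

T


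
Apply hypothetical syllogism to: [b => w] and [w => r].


Hypothetical syllogism: from (P → Q) and (Q → R), infer (P → R).
Chain the two implications through the shared middle term 'w'.

b => r


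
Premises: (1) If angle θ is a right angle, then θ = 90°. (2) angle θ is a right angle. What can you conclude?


Modus ponens: from (P → Q) and P, infer Q.
P = 'angle θ is a right angle' is asserted, and P → Q holds, so Q follows.

θ = 90°.


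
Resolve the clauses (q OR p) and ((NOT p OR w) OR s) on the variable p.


The clauses contain complementary literals p and NOTp.
Resolution eliminates this pair and disjoins the remaining literals (merging duplicates).

((q OR w) OR s)


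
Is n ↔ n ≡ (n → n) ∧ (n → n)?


Compare truth tables:
n | φ | ψ
---------
F | T | T
T | T | T
The columns φ and ψ agree on every row.

Yes, they are logically equivalent.


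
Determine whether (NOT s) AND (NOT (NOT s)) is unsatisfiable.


Truth table over {s}:
s | φ
-----
F | F
T | F
Every row is false.

Yes, it is a contradiction.


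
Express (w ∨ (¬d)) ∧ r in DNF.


Step 1: Distribute ∧ over ∨: (w ∨ (¬d)) ∧ r = (w ∧ r) ∨ ((¬d) ∧ r).

(w ∧ r) ∨ ((¬d) ∧ r)


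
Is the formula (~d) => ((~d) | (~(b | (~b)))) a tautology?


Build the truth table over {b, d}:
b | d | φ
---------
False | False | True
True | False | True
False | True | True
True | True | True
Every row evaluates to true.

Yes, it is a tautology.


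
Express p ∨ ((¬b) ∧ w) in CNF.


Step 1: Distribute ∨ over ∧: p ∨ ((¬b) ∧ w) = (p ∨ (¬b)) ∧ (p ∨ w).

(p ∨ (¬b)) ∧ (p ∨ w)


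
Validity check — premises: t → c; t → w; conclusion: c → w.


This is (no valid rule). There exist truth assignments where the premises are all true but the conclusion is false.

Invalid.


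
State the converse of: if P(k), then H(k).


The converse of (P → Q) is (Q → P). It is not in general equivalent to the original.
Here P = 'P(k)' and Q = 'H(k)'.

If H(k), then P(k).


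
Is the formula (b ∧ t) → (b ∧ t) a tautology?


Build the truth table over {b, t}:
b | t | φ
---------
F | F | T
T | F | T
F | T | T
T | T | T
Every row evaluates to true.

Yes, it is a tautology.


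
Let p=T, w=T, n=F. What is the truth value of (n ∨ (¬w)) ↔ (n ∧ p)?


Substitute p=T, w=T, n=F:
¬w = F
n ∨ (¬w) = F ∨ F = F
n ∧ p = F ∧ T = F
(n ∨ (¬w)) ↔ (n ∧ p) = F ↔ F = T

T


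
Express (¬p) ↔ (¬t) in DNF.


Step 1: (¬p) ↔ (¬t) is true exactly when both agree: ((¬p) ∧ (¬t)) ∨ (¬(¬p) ∧ ¬(¬t)).
Step 2: Eliminate any double negations (¬¬X = X).

((¬p) ∧ (¬t)) ∨ (p ∧ t)


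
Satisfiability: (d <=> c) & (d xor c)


Check all 4 assignments over {c, d}:
c | d | φ
---------
False | False | False
True | False | False
False | True | False
True | True | False
No assignment makes the formula true.

Unsatisfiable.


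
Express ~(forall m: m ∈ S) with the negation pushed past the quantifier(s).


¬(forall x: φ) = exists x: ¬φ, and ¬(exists x: φ) = forall x: ¬φ.
Apply to the universal statement.

exists m: ~(m ∈ S)


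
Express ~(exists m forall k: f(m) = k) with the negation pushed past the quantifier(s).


Negation flips each quantifier (∀↔∃) and negates the inner predicate.
¬(exists m forall k: φ) = forall m exists k: ¬φ.

forall m exists k: ~(f(m) = k)


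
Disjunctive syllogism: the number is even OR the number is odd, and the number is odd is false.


Disjunctive syllogism: from (P ∨ Q) and ¬P, infer Q.
One disjunct, 'the number is odd', is ruled out; the other must hold.

the number is even


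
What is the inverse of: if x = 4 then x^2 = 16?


The inverse of (P → Q) is (¬P → ¬Q). It is equivalent to the converse, not to the original.
Here P = 'x = 4' and Q = 'x^2 = 16'.

If not (x = 4), then not (x^2 = 16).


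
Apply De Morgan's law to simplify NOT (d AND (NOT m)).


De Morgan: the negation of a conjunction is the disjunction of the negations.
Distribute NOT across AND, flipping it to OR, and negate each literal.

(NOT d) OR m


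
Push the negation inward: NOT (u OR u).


De Morgan: the negation of a disjunction is the conjunction of the negations.
Distribute NOT across OR, flipping it to AND, and negate each literal.

(NOT u) AND (NOT u)


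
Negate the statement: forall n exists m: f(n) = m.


Negation flips each quantifier (∀↔∃) and negates the inner predicate.
¬(forall n exists m: φ) = exists n forall m: ¬φ.

exists n forall m: ~(f(n) = m)


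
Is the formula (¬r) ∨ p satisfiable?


Search for a satisfying assignment over {p, r}.
Try p=F, r=F: the formula evaluates to T.
A satisfying assignment exists.

Satisfiable.


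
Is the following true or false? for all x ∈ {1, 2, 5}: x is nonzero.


Evaluate the predicate on each element: 1:T, 2:T, 5:T.
Every element satisfies the predicate.

T


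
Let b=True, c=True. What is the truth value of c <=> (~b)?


Substitute b=True, c=True:
~b = False
c <=> (~b) = True <=> False = False

False


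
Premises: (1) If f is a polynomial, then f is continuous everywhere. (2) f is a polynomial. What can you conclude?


Modus ponens: from (P → Q) and P, infer Q.
P = 'f is a polynomial' is asserted, and P → Q holds, so Q follows.

f is continuous everywhere.


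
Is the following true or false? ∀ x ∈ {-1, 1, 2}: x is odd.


Evaluate the predicate on each element: -1:T, 1:T, 2:F.
Counterexample x = 2 fails the predicate.

F


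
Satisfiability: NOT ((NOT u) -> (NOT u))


Check all 2 assignments over {u}:
u | φ
-----
F | F
T | F
No assignment makes the formula true.

Unsatisfiable.


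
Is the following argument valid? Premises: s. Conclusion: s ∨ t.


This matches the form of disjunction introduction: the conclusion follows in every model of the premises.

Valid.


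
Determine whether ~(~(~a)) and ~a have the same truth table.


Compare truth tables:
a | φ | ψ
---------
False | True | True
True | False | False
The columns φ and ψ agree on every row.

Yes, they are logically equivalent.


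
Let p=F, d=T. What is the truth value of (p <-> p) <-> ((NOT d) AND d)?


Substitute p=F, d=T:
p <-> p = F <-> F = T
NOT d = F
(NOT d) AND d = F AND T = F
(p <-> p) <-> ((NOT d) AND d) = T <-> F = F

F


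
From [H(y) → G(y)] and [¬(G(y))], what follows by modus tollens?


Modus tollens: from (P → Q) and ¬Q, infer ¬P.
Q = 'G(y)' is denied; since P → Q, P must also fail.

Not (H(y)).


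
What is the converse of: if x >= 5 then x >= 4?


The converse of (P → Q) is (Q → P). It is not in general equivalent to the original.
Here P = 'x >= 5' and Q = 'x >= 4'.

If x >= 4, then x >= 5.


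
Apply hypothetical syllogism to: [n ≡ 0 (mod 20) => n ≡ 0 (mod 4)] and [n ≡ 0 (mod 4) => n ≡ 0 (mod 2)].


Hypothetical syllogism: from (P → Q) and (Q → R), infer (P → R).
Chain the two implications through the shared middle term 'n ≡ 0 (mod 4)'.

n ≡ 0 (mod 20) => n ≡ 0 (mod 2)


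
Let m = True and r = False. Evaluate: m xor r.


Exclusive or is true when exactly one operand is true.
Substitute: m=True, r=False.
True xor False evaluates to True.

True


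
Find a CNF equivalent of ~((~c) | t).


Step 1: Apply De Morgan: ¬((¬c) ∨ t) = ¬(¬c) ∧ ¬t.
Step 2: Eliminate any double negations (¬¬X = X).

c & (~t)


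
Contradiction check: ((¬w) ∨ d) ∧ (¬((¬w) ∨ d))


Truth table over {d, w}:
d | w | φ
---------
F | F | F
T | F | F
F | T | F
T | T | F
Every row is false.

Yes, it is a contradiction.


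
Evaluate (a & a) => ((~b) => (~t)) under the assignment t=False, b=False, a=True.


Substitute t=False, b=False, a=True:
a & a = True & True = True
~b = True
~t = True
(~b) => (~t) = True => True = True
(a & a) => ((~b) => (~t)) = True => True = True

True


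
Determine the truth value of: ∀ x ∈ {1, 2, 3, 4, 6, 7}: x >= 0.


Evaluate the predicate on each element: 1:T, 2:T, 3:T, 4:T, 6:T, 7:T.
Every element satisfies the predicate.

T


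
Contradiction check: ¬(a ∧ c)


Truth table over {a, c}:
a | c | φ
---------
F | F | T
T | F | T
F | T | T
T | T | F
Satisfying assignment at row 1: a=F, c=F gives T.

No, it is not a contradiction.


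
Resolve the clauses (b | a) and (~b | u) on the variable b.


The clauses contain complementary literals b and ~b.
Resolution eliminates this pair and disjoins the remaining literals (merging duplicates).

(a | u)


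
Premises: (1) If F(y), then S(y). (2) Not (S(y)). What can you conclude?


Modus tollens: from (P → Q) and ¬Q, infer ¬P.
Q = 'S(y)' is denied; since P → Q, P must also fail.

Not (F(y)).


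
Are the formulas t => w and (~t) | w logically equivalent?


Compare truth tables:
t | w | φ | ψ
-------------
False | False | True | True
True | False | False | False
False | True | True | True
True | True | True | True
The columns φ and ψ agree on every row.

Yes, they are logically equivalent.


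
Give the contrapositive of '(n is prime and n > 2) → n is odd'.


The contrapositive of (P → Q) is (¬Q → ¬P); it is logically equivalent to the original.
Here P = '(n is prime and n > 2)' and Q = 'n is odd'.

If not (n is odd), then not ((n is prime and n > 2)).


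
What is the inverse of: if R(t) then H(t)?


The inverse of (P → Q) is (¬P → ¬Q). It is equivalent to the converse, not to the original.
Here P = 'R(t)' and Q = 'H(t)'.

If not (R(t)), then not (H(t)).
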